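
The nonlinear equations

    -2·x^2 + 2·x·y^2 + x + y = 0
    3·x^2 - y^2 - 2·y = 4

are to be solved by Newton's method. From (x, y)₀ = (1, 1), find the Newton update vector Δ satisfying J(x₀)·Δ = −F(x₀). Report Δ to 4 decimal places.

(0.4615, -0.3077)

At (1, 1): F = (2.0000, -4.0000).
Jacobian J = [[-4·x + 2·y^2 + 1, 4·x·y + 1], [6·x, -2·y - 2]].
At the point, J = [[-1.0000, 5.0000], [6.0000, -4.0000]] (det J = -26.0000).
Solving J·Δ = −F gives Δ = (0.4615, -0.3077).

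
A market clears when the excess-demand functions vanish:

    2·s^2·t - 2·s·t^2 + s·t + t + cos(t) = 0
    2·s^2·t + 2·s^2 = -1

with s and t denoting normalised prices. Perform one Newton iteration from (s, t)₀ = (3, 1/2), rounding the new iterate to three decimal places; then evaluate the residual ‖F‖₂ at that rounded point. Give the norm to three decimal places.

At (3, 1/2): F = (10.37758, 28.000).
Jacobian J = [[4·s·t - 2·t^2 + t, 2·s^2 - 4·s·t + s - sin(t) + 1], [4·s·t + 4·s, 2·s^2]].
At the point, J = [[6.000, 15.52057], [18.000, 18.000]] (det J = -171.37034).
Solving J·Δ = −F gives Δ = (-1.446, -0.110).
Then the next iterate is (s, t)₁ = (1.554, 0.390).
Re-evaluating at (1.554, 0.390): F = (3.33188, 7.71347), so ‖F‖₂ = 8.402.

8.402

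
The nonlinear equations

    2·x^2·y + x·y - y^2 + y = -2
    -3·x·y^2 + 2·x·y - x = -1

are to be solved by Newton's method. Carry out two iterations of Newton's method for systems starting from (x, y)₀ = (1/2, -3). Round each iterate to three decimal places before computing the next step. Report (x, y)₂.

At (1/2, -3): F = (-13.000, -16.000).
Jacobian J = [[4·x·y + y, 2·x^2 + x - 2·y + 1], [-3·y^2 + 2·y - 1, -6·x·y + 2·x]].
At the point, J = [[-9.000, 8.000], [-34.000, 10.000]] (det J = 182.000).
Solving J·Δ = −F gives Δ = (0.011, 1.637).
Then the next iterate is (x, y)₁ = (0.511, -1.363).
Round to (0.511, -1.363) and repeat: F = (-2.62908, -3.75195), J = [[-4.14897, 4.75924], [-9.29931, 5.20096]].
Δ = (-0.184, 0.392), so (x, y)₂ = (0.327, -0.971).

(0.327, -0.971)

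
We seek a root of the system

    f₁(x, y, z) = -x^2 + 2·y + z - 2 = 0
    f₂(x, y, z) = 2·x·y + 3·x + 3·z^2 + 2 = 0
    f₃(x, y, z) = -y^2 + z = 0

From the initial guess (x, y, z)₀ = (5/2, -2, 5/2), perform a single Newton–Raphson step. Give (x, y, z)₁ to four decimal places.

(0.5394, -1.2234, 0.8938)

At (5/2, -2, 5/2): F = (-9.7500, 18.2500, -1.5000).
Jacobian J = [[-2·x, 2, 1], [2·y + 3, 2·x, 6·z], [0, -2·y, 1]].
At the point, J = [[-5.0000, 2.0000, 1.0000], [-1.0000, 5.0000, 15.0000], [0.0000, 4.0000, 1.0000]] (det J = 273.0000).
Solving J·Δ = −F gives Δ = (-1.9606, 0.7766, -1.6062).
Then the next iterate is (x, y, z)₁ = (0.5394, -1.2234, 0.8938).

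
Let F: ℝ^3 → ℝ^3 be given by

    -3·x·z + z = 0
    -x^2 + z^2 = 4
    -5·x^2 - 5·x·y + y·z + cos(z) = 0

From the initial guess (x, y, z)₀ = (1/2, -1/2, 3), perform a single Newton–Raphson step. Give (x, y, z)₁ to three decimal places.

At (1/2, -1/2, 3): F = (-1.500, 4.750, -2.48999).
Jacobian J = [[-3·z, 0, -3·x + 1], [-2·x, 0, 2·z], [-10·x - 5·y, -5·x + z, y - sin(z)]].
At the point, J = [[-9.000, 0.000, -0.500], [-1.000, 0.000, 6.000], [-2.500, 0.500, -0.64112]] (det J = 27.250).
Solving J·Δ = −F gives Δ = (-0.122, 3.331, -0.812).
Then the next iterate is (x, y, z)₁ = (0.378, 2.831, 2.188).

(0.378, 2.831, 2.188)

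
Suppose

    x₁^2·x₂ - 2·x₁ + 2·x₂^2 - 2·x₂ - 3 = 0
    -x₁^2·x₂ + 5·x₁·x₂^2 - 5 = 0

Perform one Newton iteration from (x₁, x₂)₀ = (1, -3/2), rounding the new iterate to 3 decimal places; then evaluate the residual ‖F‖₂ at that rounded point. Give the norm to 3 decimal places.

At (1, -3/2): F = (1.000, 7.750).
Jacobian J = [[2·x₁·x₂ - 2, x₁^2 + 4·x₂ - 2], [-2·x₁·x₂ + 5·x₂^2, -x₁^2 + 10·x₁·x₂]].
At the point, J = [[-5.000, -7.000], [14.250, -16.000]] (det J = 179.750).
Solving J·Δ = −F gives Δ = (-0.213, 0.295).
Then the next iterate is (x₁, x₂)₁ = (0.787, -1.205).
Re-evaluating at (0.787, -1.205): F = (-0.00629, 1.46006), so ‖F‖₂ = 1.460.

1.460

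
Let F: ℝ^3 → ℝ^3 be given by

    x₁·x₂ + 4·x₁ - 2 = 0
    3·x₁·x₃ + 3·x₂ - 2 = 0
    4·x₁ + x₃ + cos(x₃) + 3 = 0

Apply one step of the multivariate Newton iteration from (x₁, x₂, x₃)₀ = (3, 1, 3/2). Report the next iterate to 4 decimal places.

(-1.1424, 3.5707, 1.1032)

At (3, 1, 3/2): F = (13.0000, 14.5000, 16.570737).
Jacobian J = [[x₂ + 4, x₁, 0], [3·x₃, 3, 3·x₁], [4, 0, -sin(x₃) + 1]].
At the point, J = [[5.0000, 3.0000, 0.0000], [4.5000, 3.0000, 9.0000], [4.0000, 0.0000, 0.002505]] (det J = 108.003758).
Solving J·Δ = −F gives Δ = (-4.1424, 2.5707, -0.3968).
Then the next iterate is (x₁, x₂, x₃)₁ = (-1.1424, 3.5707, 1.1032).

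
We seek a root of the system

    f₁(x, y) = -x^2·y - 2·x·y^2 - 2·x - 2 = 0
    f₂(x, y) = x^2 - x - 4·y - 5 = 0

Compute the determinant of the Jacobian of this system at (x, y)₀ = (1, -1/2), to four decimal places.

5.0000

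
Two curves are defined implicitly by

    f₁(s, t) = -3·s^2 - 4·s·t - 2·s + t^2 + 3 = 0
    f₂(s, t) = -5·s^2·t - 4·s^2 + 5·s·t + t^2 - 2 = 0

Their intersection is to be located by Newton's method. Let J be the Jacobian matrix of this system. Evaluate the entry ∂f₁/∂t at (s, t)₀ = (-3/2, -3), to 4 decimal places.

0.0000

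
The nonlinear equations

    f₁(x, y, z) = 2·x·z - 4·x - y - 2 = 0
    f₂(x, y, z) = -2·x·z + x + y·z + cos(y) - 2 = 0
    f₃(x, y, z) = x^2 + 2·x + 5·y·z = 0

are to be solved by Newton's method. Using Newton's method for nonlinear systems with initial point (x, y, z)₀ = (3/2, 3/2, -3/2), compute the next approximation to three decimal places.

(-0.237, -0.518, -1.559)

At (3/2, 3/2, -3/2): F = (-14.000, 1.82074, -6.000).
Jacobian J = [[2·z - 4, -1, 2·x], [-2·z + 1, z - sin(y), -2·x + y], [2·x + 2, 5·z, 5·y]].
At the point, J = [[-7.000, -1.000, 3.000], [4.000, -2.49749, -1.500], [5.000, -7.500, 7.500]] (det J = 194.83091).
Solving J·Δ = −F gives Δ = (-1.737, -2.018, -0.059).
Then the next iterate is (x, y, z)₁ = (-0.237, -0.518, -1.559).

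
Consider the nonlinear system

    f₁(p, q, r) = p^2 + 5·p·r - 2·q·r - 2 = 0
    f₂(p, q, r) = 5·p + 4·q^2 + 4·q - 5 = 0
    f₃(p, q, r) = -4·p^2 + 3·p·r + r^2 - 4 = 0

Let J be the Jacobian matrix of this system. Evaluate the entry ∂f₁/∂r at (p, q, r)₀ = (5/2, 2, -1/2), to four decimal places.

8.5000

∂f₁/∂r = 5·p - 2·q.
At (5/2, 2, -1/2) this is 8.5000.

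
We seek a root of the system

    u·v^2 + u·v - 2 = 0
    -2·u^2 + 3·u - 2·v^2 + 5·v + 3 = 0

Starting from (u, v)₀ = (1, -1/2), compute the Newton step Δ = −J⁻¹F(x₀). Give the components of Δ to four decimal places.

(-9.0000, -1.4286)

At (1, -1/2): F = (-2.2500, 1.0000).
Jacobian J = [[v^2 + v, 2·u·v + u], [-4·u + 3, -4·v + 5]].
At the point, J = [[-0.2500, 0.0000], [-1.0000, 7.0000]] (det J = -1.7500).
Solving J·Δ = −F gives Δ = (-9.0000, -1.4286).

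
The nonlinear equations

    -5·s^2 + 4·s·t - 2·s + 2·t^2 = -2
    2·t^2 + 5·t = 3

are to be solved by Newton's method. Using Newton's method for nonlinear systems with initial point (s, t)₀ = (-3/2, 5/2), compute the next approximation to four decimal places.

(-0.8645, 1.0333)

At (-3/2, 5/2): F = (-8.7500, 22.0000).
Jacobian J = [[-10·s + 4·t - 2, 4·s + 4·t], [0, 4·t + 5]].
At the point, J = [[23.0000, 4.0000], [0.0000, 15.0000]] (det J = 345.0000).
Solving J·Δ = −F gives Δ = (0.6355, -1.4667).
Then the next iterate is (s, t)₁ = (-0.8645, 1.0333).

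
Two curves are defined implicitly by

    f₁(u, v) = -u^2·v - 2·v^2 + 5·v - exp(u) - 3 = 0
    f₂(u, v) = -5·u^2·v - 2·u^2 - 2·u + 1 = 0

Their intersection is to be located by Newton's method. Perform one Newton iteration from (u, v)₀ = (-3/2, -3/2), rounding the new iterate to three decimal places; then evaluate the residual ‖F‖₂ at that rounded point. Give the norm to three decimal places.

3.737

At (-3/2, -3/2): F = (-11.84813, 16.375).
Jacobian J = [[-2·u·v - exp(u), -u^2 - 4·v + 5], [-10·u·v - 4·u - 2, -5·u^2]].
At the point, J = [[-4.72313, 8.750], [-18.500, -11.250]] (det J = 215.01021).
Solving J·Δ = −F gives Δ = (0.046, 1.379).
Then the next iterate is (u, v)₁ = (-1.454, -0.121).
Re-evaluating at (-1.454, -0.121): F = (-3.61211, 0.95881), so ‖F‖₂ = 3.737.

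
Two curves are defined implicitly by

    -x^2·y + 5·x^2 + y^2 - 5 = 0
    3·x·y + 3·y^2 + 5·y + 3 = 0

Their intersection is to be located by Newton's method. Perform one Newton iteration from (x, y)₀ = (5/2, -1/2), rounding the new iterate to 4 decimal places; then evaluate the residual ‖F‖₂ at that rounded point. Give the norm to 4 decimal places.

At (5/2, -1/2): F = (29.6250, -2.5000).
Jacobian J = [[-2·x·y + 10·x, -x^2 + 2·y], [3·y, 3·x + 6·y + 5]].
At the point, J = [[27.5000, -7.2500], [-1.5000, 9.5000]] (det J = 250.3750).
Solving J·Δ = −F gives Δ = (-1.0517, 0.0971).
Then the next iterate is (x, y)₁ = (1.4483, -0.4029).
Re-evaluating at (1.4483, -0.4029): F = (6.495305, -0.278075), so ‖F‖₂ = 6.5013.

6.5013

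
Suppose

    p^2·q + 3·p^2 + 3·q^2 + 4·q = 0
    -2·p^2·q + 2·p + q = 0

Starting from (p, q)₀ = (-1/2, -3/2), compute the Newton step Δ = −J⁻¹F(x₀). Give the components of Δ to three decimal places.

At (-1/2, -3/2): F = (1.125, -1.750).
Jacobian J = [[2·p·q + 6·p, p^2 + 6·q + 4], [-4·p·q + 2, -2·p^2 + 1]].
At the point, J = [[-1.500, -4.750], [-1.000, 0.500]] (det J = -5.500).
Solving J·Δ = −F gives Δ = (-1.409, 0.682).

(-1.409, 0.682)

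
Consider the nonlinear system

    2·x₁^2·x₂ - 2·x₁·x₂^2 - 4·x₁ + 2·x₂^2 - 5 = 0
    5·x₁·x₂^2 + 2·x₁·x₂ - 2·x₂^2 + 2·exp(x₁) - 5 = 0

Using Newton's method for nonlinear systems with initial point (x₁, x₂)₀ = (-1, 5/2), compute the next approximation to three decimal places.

(-1.559, 0.508)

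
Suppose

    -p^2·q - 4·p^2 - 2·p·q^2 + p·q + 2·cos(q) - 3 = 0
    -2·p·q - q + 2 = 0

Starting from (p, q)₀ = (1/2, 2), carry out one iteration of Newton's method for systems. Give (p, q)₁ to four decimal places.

(-2.7031, 7.4063)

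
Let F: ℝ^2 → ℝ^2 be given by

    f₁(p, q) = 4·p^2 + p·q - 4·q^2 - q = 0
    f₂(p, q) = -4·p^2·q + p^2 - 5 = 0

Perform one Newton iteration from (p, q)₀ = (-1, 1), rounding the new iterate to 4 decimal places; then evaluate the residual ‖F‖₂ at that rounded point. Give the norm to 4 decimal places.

5.0088

At (-1, 1): F = (-2.0000, -8.0000).
Jacobian J = [[8·p + q, p - 8·q - 1], [-8·p·q + 2·p, -4·p^2]].
At the point, J = [[-7.0000, -10.0000], [6.0000, -4.0000]] (det J = 88.0000).
Solving J·Δ = −F gives Δ = (0.8182, -0.7727).
Then the next iterate is (p, q)₁ = (-0.1818, 0.2273).
Re-evaluating at (-0.1818, 0.2273): F = (-0.343079, -4.996999), so ‖F‖₂ = 5.0088.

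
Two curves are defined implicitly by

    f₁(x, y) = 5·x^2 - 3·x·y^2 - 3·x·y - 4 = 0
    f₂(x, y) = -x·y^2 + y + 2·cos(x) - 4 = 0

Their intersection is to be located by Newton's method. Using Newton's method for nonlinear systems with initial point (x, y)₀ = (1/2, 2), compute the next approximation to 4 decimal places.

At (1/2, 2): F = (-11.7500, -2.244835).
Jacobian J = [[10·x - 3·y^2 - 3·y, -6·x·y - 3·x], [-y^2 - 2·sin(x), -2·x·y + 1]].
At the point, J = [[-13.0000, -7.5000], [-4.958851, -1.0000]] (det J = -24.191383).
Solving J·Δ = −F gives Δ = (-0.2103, -1.2022).
Then the next iterate is (x, y)₁ = (0.2897, 0.7978).

(0.2897, 0.7978)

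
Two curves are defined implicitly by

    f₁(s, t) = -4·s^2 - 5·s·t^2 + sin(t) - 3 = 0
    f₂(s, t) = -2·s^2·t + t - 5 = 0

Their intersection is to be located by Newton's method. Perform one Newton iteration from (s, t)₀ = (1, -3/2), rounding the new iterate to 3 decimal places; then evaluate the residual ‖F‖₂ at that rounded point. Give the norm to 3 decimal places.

32.360

At (1, -3/2): F = (-19.24749, -3.500).
Jacobian J = [[-8·s - 5·t^2, -10·s·t + cos(t)], [-4·s·t, -2·s^2 + 1]].
At the point, J = [[-19.250, 15.07074], [6.000, -1.000]] (det J = -71.17442).
Solving J·Δ = −F gives Δ = (1.012, 2.569).
Then the next iterate is (s, t)₁ = (2.012, 1.069).
Re-evaluating at (2.012, 1.069): F = (-29.81203, -12.58593), so ‖F‖₂ = 32.360.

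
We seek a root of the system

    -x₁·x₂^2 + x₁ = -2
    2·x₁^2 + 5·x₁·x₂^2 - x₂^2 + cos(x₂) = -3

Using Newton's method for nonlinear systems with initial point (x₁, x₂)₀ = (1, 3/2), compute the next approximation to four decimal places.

At (1, 3/2): F = (0.7500, 14.070737).
Jacobian J = [[-x₂^2 + 1, -2·x₁·x₂], [4·x₁ + 5·x₂^2, 10·x₁·x₂ - 2·x₂ - sin(x₂)]].
At the point, J = [[-1.2500, -3.0000], [15.2500, 11.002505]] (det J = 31.996869).
Solving J·Δ = −F gives Δ = (-1.5772, 0.9071).
Then the next iterate is (x₁, x₂)₁ = (-0.5772, 2.4071).

(-0.5772, 2.4071)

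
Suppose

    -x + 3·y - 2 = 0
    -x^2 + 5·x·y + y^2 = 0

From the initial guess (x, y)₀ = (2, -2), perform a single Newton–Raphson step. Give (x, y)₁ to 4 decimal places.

At (2, -2): F = (-10.0000, -20.0000).
Jacobian J = [[-1, 3], [-2·x + 5·y, 5·x + 2·y]].
At the point, J = [[-1.0000, 3.0000], [-14.0000, 6.0000]] (det J = 36.0000).
Solving J·Δ = −F gives Δ = (0.0000, 3.3333).
Then the next iterate is (x, y)₁ = (2.0000, 1.3333).

(2.0000, 1.3333)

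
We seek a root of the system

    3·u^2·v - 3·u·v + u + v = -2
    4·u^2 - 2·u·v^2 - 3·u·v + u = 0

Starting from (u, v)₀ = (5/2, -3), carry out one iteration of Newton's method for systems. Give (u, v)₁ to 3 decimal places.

At (5/2, -3): F = (-32.250, 5.000).
Jacobian J = [[6·u·v - 3·v + 1, 3·u^2 - 3·u + 1], [8·u - 2·v^2 - 3·v + 1, -4·u·v - 3·u]].
At the point, J = [[-35.000, 12.250], [12.000, 22.500]] (det J = -934.500).
Solving J·Δ = −F gives Δ = (-0.842, 0.227).
Then the next iterate is (u, v)₁ = (1.658, -2.773).

(1.658, -2.773)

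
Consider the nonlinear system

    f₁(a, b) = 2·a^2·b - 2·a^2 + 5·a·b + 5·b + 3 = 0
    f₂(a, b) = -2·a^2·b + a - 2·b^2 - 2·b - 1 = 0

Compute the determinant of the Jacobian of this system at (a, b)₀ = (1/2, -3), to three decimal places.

-274.500

J = [[4·a·b - 4·a + 5·b, 2·a^2 + 5·a + 5], [-4·a·b + 1, -2·a^2 - 4·b - 2]].
At the point, J = [[-23.000, 8.000], [7.000, 9.500]].
det J = -274.500.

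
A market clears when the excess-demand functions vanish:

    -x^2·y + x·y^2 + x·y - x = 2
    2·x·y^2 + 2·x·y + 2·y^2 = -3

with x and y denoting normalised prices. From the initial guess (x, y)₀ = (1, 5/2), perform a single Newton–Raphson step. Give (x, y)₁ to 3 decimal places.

(-2.463, 3.755)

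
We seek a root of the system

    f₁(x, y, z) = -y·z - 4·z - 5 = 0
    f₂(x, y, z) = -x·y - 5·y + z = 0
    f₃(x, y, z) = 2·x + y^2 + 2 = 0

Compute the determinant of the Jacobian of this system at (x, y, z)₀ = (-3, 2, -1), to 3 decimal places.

J = [[0, -z, -y - 4], [-y, -x - 5, 1], [2, 2·y, 0]].
At the point, J = [[0.000, 1.000, -6.000], [-2.000, -2.000, 1.000], [2.000, 4.000, 0.000]].
det J = 26.000.

26.000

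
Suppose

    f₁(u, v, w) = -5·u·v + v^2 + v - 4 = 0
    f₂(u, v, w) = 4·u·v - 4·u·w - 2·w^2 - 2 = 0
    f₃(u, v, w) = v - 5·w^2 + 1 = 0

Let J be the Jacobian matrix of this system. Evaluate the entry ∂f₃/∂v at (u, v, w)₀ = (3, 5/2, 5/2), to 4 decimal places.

∂f₃/∂v = 1.
At (3, 5/2, 5/2) this is 1.0000.

1.0000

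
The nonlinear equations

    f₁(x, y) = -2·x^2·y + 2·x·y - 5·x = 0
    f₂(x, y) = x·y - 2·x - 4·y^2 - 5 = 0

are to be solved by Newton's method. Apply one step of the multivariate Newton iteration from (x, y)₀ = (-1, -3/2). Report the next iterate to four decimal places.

At (-1, -3/2): F = (11.0000, -10.5000).
Jacobian J = [[-4·x·y + 2·y - 5, -2·x^2 + 2·x], [y - 2, x - 8·y]].
At the point, J = [[-14.0000, -4.0000], [-3.5000, 11.0000]] (det J = -168.0000).
Solving J·Δ = −F gives Δ = (0.4702, 1.1042).
Then the next iterate is (x, y)₁ = (-0.5298, -0.3958).

(-0.5298, -0.3958)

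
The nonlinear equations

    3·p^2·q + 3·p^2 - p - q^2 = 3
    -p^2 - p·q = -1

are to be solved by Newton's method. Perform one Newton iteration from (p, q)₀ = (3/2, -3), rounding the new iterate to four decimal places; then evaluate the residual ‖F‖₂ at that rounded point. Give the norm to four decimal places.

At (3/2, -3): F = (-27.0000, 3.2500).
Jacobian J = [[6·p·q + 6·p - 1, 3·p^2 - 2·q], [-2·p - q, -p]].
At the point, J = [[-19.0000, 12.7500], [0.0000, -1.5000]] (det J = 28.5000).
Solving J·Δ = −F gives Δ = (0.0329, 2.1667).
Then the next iterate is (p, q)₁ = (1.5329, -0.8333).
Re-evaluating at (1.5329, -0.8333): F = (-4.052163, -0.072417), so ‖F‖₂ = 4.0528.

4.0528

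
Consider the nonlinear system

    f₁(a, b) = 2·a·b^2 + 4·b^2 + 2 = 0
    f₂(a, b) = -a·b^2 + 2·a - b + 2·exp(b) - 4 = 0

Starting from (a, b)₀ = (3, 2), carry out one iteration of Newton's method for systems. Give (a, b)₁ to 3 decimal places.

(3.387, 0.873)

At (3, 2): F = (42.000, 2.77811).
Jacobian J = [[2·b^2, 4·a·b + 8·b], [-b^2 + 2, -2·a·b + 2·exp(b) - 1]].
At the point, J = [[8.000, 40.000], [-2.000, 1.77811]] (det J = 94.22490).
Solving J·Δ = −F gives Δ = (0.387, -1.127).
Then the next iterate is (a, b)₁ = (3.387, 0.873).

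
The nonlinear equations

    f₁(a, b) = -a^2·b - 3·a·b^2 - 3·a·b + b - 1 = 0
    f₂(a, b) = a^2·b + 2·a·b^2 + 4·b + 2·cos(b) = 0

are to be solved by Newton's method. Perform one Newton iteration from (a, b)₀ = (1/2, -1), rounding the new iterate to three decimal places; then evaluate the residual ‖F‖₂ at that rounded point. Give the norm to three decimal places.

At (1/2, -1): F = (-1.750, -2.16940).
Jacobian J = [[-2·a·b - 3·b^2 - 3·b, -a^2 - 6·a·b - 3·a + 1], [2·a·b + 2·b^2, a^2 + 4·a·b - 2·sin(b) + 4]].
At the point, J = [[1.000, 2.250], [1.000, 3.93294]] (det J = 1.68294).
Solving J·Δ = −F gives Δ = (1.189, 0.249).
Then the next iterate is (a, b)₁ = (1.689, -0.751).
Re-evaluating at (1.689, -0.751): F = (1.33892, -1.77918), so ‖F‖₂ = 2.227.

2.227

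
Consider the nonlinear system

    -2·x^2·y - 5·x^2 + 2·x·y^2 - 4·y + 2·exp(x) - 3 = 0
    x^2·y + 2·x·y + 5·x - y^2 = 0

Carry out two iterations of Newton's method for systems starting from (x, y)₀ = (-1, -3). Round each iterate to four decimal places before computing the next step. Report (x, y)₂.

At (-1, -3): F = (-7.264241, -11.0000).
Jacobian J = [[-4·x·y - 10·x + 2·y^2 + 2·exp(x), -2·x^2 + 4·x·y - 4], [2·x·y + 2·y + 5, x^2 + 2·x - 2·y]].
At the point, J = [[16.735759, 6.0000], [5.0000, 5.0000]] (det J = 53.678794).
Solving J·Δ = −F gives Δ = (-0.5529, 2.7529).
Then the next iterate is (x, y)₁ = (-1.5529, -0.2471).
Round to (-1.5529, -0.2471) and repeat: F = (-12.643698, -7.653996), J = [[14.539497, -7.288110], [5.273243, -0.200102]].
Δ = (1.4991, 1.2559), so (x, y)₂ = (-0.0538, 1.0088).

(-0.0538, 1.0088)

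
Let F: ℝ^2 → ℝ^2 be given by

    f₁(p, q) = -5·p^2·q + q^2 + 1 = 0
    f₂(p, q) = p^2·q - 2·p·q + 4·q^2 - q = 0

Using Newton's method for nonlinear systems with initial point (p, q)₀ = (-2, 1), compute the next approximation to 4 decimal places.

(-1.6250, 0.4167)

At (-2, 1): F = (-18.0000, 11.0000).
Jacobian J = [[-10·p·q, -5·p^2 + 2·q], [2·p·q - 2·q, p^2 - 2·p + 8·q - 1]].
At the point, J = [[20.0000, -18.0000], [-6.0000, 15.0000]] (det J = 192.0000).
Solving J·Δ = −F gives Δ = (0.3750, -0.5833).
Then the next iterate is (p, q)₁ = (-1.6250, 0.4167).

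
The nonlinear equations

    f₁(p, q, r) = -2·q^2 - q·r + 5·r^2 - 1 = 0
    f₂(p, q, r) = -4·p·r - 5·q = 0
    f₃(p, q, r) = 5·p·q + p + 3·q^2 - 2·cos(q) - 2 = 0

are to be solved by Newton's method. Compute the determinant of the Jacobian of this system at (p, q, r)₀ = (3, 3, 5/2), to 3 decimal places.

J = [[0, -4·q - r, -q + 10·r], [-4·r, -5, -4·p], [5·q + 1, 5·p + 6·q + 2·sin(q), 0]].
At the point, J = [[0.000, -14.500, 22.000], [-10.000, -5.000, -12.000], [16.000, 33.28224, 0.000]].
det J = -2778.093.

-2778.093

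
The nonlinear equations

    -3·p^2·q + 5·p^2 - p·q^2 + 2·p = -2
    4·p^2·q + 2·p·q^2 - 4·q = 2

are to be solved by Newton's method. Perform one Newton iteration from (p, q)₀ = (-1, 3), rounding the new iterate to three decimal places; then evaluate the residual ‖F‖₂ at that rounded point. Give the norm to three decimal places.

6.210

At (-1, 3): F = (5.000, -20.000).
Jacobian J = [[-6·p·q + 10·p - q^2 + 2, -3·p^2 - 2·p·q], [8·p·q + 2·q^2, 4·p^2 + 4·p·q - 4]].
At the point, J = [[1.000, 3.000], [-6.000, -12.000]] (det J = 6.000).
Solving J·Δ = −F gives Δ = (0.000, -1.667).
Then the next iterate is (p, q)₁ = (-1.000, 1.333).
Re-evaluating at (-1.000, 1.333): F = (2.77789, -5.55378), so ‖F‖₂ = 6.210.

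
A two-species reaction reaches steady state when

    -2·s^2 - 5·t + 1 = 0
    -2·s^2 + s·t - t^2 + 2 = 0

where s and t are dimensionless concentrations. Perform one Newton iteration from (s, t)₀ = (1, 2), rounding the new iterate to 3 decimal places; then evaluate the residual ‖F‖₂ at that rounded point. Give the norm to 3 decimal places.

474.548

At (1, 2): F = (-11.000, -2.000).
Jacobian J = [[-4·s, -5], [-4·s + t, s - 2·t]].
At the point, J = [[-4.000, -5.000], [-2.000, -3.000]] (det J = 2.000).
Solving J·Δ = −F gives Δ = (-11.500, 7.000).
Then the next iterate is (s, t)₁ = (-10.500, 9.000).
Re-evaluating at (-10.500, 9.000): F = (-264.500, -394.000), so ‖F‖₂ = 474.548.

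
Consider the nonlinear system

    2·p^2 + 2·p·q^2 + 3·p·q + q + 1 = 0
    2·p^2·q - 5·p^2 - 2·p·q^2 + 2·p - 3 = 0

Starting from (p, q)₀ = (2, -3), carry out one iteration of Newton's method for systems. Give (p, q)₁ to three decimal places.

(0.792, -2.796)

At (2, -3): F = (24.000, -79.000).
Jacobian J = [[4·p + 2·q^2 + 3·q, 4·p·q + 3·p + 1], [4·p·q - 10·p - 2·q^2 + 2, 2·p^2 - 4·p·q]].
At the point, J = [[17.000, -17.000], [-60.000, 32.000]] (det J = -476.000).
Solving J·Δ = −F gives Δ = (-1.208, 0.204).
Then the next iterate is (p, q)₁ = (0.792, -2.796).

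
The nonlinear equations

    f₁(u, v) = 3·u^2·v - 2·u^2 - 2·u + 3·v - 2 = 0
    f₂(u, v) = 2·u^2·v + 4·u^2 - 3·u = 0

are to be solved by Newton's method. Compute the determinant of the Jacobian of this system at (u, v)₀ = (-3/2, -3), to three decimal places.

J = [[6·u·v - 4·u - 2, 3·u^2 + 3], [4·u·v + 8·u - 3, 2·u^2]].
At the point, J = [[31.000, 9.750], [3.000, 4.500]].
det J = 110.250.

110.250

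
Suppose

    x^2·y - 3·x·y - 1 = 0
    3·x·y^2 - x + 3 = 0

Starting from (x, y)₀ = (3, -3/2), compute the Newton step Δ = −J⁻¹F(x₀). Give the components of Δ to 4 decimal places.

(-0.2222, 0.7027)

At (3, -3/2): F = (-1.0000, 20.2500).
Jacobian J = [[2·x·y - 3·y, x^2 - 3·x], [3·y^2 - 1, 6·x·y]].
At the point, J = [[-4.5000, 0.0000], [5.7500, -27.0000]] (det J = 121.5000).
Solving J·Δ = −F gives Δ = (-0.2222, 0.7027).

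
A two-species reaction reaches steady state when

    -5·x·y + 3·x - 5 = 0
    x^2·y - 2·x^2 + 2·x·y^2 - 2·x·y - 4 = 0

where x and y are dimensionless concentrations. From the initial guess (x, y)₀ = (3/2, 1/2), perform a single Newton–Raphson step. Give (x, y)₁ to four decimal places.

(-0.4381, -0.1959)

At (3/2, 1/2): F = (-4.2500, -8.1250).
Jacobian J = [[-5·y + 3, -5·x], [2·x·y - 4·x + 2·y^2 - 2·y, x^2 + 4·x·y - 2·x]].
At the point, J = [[0.5000, -7.5000], [-5.0000, 2.2500]] (det J = -36.3750).
Solving J·Δ = −F gives Δ = (-1.9381, -0.6959).
Then the next iterate is (x, y)₁ = (-0.4381, -0.1959).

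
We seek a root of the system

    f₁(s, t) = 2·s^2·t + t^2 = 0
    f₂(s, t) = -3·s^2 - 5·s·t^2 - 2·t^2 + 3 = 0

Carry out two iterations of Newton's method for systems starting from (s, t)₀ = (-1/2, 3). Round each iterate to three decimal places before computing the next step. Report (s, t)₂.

(-0.115, 0.890)

At (-1/2, 3): F = (10.500, 6.750).
Jacobian J = [[4·s·t, 2·s^2 + 2·t], [-6·s - 5·t^2, -10·s·t - 4·t]].
At the point, J = [[-6.000, 6.500], [-42.000, 3.000]] (det J = 255.000).
Solving J·Δ = −F gives Δ = (0.049, -1.571).
Then the next iterate is (s, t)₁ = (-0.451, 1.429).
Round to (-0.451, 1.429) and repeat: F = (2.62336, 2.91052), J = [[-2.57792, 3.26480], [-7.50421, 0.72879]].
Δ = (0.336, -0.539), so (s, t)₂ = (-0.115, 0.890).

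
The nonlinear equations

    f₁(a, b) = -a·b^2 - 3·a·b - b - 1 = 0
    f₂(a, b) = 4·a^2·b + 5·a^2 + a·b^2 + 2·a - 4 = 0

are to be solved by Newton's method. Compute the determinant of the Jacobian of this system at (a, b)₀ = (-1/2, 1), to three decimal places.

J = [[-b^2 - 3·b, -2·a·b - 3·a - 1], [8·a·b + 10·a + b^2 + 2, 4·a^2 + 2·a·b]].
At the point, J = [[-4.000, 1.500], [-6.000, 0.000]].
det J = 9.000.

9.000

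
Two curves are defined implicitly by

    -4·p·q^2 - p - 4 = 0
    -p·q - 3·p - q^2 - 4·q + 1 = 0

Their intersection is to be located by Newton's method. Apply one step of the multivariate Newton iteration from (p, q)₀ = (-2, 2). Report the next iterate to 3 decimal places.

At (-2, 2): F = (30.000, -1.000).
Jacobian J = [[-4·q^2 - 1, -8·p·q], [-q - 3, -p - 2·q - 4]].
At the point, J = [[-17.000, 32.000], [-5.000, -6.000]] (det J = 262.000).
Solving J·Δ = −F gives Δ = (0.565, -0.637).
Then the next iterate is (p, q)₁ = (-1.435, 1.363).

(-1.435, 1.363)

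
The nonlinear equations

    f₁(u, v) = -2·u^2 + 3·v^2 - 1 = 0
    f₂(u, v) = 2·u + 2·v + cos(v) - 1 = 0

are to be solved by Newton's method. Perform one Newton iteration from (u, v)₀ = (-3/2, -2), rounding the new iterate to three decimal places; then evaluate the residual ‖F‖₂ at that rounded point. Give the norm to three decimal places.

At (-3/2, -2): F = (6.500, -8.41615).
Jacobian J = [[-4·u, 6·v], [2, -sin(v) + 2]].
At the point, J = [[6.000, -12.000], [2.000, 2.90930]] (det J = 41.45578).
Solving J·Δ = −F gives Δ = (1.980, 1.532).
Then the next iterate is (u, v)₁ = (0.480, -0.468).
Re-evaluating at (0.480, -0.468): F = (-0.80373, -0.08353), so ‖F‖₂ = 0.808.

0.808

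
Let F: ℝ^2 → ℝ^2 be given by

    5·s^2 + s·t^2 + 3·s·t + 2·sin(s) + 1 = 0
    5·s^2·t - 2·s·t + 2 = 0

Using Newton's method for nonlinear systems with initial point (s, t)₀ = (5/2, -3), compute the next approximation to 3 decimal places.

At (5/2, -3): F = (33.44694, -76.750).
Jacobian J = [[10·s + t^2 + 3·t + 2·cos(s), 2·s·t + 3·s], [10·s·t - 2·t, 5·s^2 - 2·s]].
At the point, J = [[23.39771, -7.500], [-69.000, 26.250]] (det J = 96.68996).
Solving J·Δ = −F gives Δ = (-3.127, -5.296).
Then the next iterate is (s, t)₁ = (-0.627, -8.296).

(-0.627, -8.296)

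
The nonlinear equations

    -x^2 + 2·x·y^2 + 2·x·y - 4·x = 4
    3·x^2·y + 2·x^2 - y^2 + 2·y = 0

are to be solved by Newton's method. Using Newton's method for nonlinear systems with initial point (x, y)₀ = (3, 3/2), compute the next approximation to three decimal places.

(1.514, 1.449)

At (3, 3/2): F = (-2.500, 59.250).
Jacobian J = [[-2·x + 2·y^2 + 2·y - 4, 4·x·y + 2·x], [6·x·y + 4·x, 3·x^2 - 2·y + 2]].
At the point, J = [[-2.500, 24.000], [39.000, 26.000]] (det J = -1001.000).
Solving J·Δ = −F gives Δ = (-1.486, -0.051).
Then the next iterate is (x, y)₁ = (1.514, 1.449).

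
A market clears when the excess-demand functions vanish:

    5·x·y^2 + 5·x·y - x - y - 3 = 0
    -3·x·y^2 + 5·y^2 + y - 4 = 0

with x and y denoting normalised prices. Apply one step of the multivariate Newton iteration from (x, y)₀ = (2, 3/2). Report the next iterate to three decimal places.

At (2, 3/2): F = (31.000, -4.750).
Jacobian J = [[5·y^2 + 5·y - 1, 10·x·y + 5·x - 1], [-3·y^2, -6·x·y + 10·y + 1]].
At the point, J = [[17.750, 39.000], [-6.750, -2.000]] (det J = 227.750).
Solving J·Δ = −F gives Δ = (-0.541, -0.549).
Then the next iterate is (x, y)₁ = (1.459, 0.951).

(1.459, 0.951)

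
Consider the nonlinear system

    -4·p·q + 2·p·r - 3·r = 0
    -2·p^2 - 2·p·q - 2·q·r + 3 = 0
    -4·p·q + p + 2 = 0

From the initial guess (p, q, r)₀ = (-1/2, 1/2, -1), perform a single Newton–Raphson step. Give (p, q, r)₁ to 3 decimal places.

(-0.385, -0.692, -0.462)

At (-1/2, 1/2, -1): F = (5.000, 4.000, 2.500).
Jacobian J = [[-4·q + 2·r, -4·p, 2·p - 3], [-4·p - 2·q, -2·p - 2·r, -2·q], [-4·q + 1, -4·p, 0]].
At the point, J = [[-4.000, 2.000, -4.000], [1.000, 3.000, -1.000], [-1.000, 2.000, 0.000]] (det J = -26.000).
Solving J·Δ = −F gives Δ = (0.115, -1.192, 0.538).
Then the next iterate is (p, q, r)₁ = (-0.385, -0.692, -0.462).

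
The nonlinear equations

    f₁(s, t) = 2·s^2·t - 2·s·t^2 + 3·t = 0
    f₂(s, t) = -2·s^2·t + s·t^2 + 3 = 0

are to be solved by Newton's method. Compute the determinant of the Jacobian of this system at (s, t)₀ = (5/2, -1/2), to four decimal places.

J = [[4·s·t - 2·t^2, 2·s^2 - 4·s·t + 3], [-4·s·t + t^2, -2·s^2 + 2·s·t]].
At the point, J = [[-5.5000, 20.5000], [5.2500, -15.0000]].
det J = -25.1250.

-25.1250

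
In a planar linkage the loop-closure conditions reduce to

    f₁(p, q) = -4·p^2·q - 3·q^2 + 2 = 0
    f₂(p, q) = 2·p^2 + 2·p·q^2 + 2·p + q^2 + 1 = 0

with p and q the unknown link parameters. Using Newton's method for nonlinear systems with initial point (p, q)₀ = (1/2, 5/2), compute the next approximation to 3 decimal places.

At (1/2, 5/2): F = (-19.250, 15.000).
Jacobian J = [[-8·p·q, -4·p^2 - 6·q], [4·p + 2·q^2 + 2, 4·p·q + 2·q]].
At the point, J = [[-10.000, -16.000], [16.500, 10.000]] (det J = 164.000).
Solving J·Δ = −F gives Δ = (-0.290, -1.022).
Then the next iterate is (p, q)₁ = (0.210, 1.478).

(0.210, 1.478)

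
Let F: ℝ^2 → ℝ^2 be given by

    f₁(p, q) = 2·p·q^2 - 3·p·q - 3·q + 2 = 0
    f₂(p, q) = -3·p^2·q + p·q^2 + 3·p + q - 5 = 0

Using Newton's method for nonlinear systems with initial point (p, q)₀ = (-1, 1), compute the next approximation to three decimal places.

(0.000, 0.750)

At (-1, 1): F = (0.000, -11.000).
Jacobian J = [[2·q^2 - 3·q, 4·p·q - 3·p - 3], [-6·p·q + q^2 + 3, -3·p^2 + 2·p·q + 1]].
At the point, J = [[-1.000, -4.000], [10.000, -4.000]] (det J = 44.000).
Solving J·Δ = −F gives Δ = (1.000, -0.250).
Then the next iterate is (p, q)₁ = (0.000, 0.750).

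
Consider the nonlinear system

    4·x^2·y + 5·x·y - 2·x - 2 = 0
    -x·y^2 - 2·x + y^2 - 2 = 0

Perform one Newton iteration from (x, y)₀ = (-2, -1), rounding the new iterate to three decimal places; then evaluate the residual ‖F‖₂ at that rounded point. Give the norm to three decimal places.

At (-2, -1): F = (-4.000, 5.000).
Jacobian J = [[8·x·y + 5·y - 2, 4·x^2 + 5·x], [-y^2 - 2, -2·x·y + 2·y]].
At the point, J = [[9.000, 6.000], [-3.000, -6.000]] (det J = -36.000).
Solving J·Δ = −F gives Δ = (-0.167, 0.917).
Then the next iterate is (x, y)₁ = (-2.167, -0.083).
Re-evaluating at (-2.167, -0.083): F = (1.67427, 2.35582), so ‖F‖₂ = 2.890.

2.890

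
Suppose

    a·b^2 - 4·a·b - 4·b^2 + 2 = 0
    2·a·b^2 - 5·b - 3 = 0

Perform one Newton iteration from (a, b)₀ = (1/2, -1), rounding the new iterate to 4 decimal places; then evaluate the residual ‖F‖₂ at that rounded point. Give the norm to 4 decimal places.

At (1/2, -1): F = (0.5000, 3.0000).
Jacobian J = [[b^2 - 4·b, 2·a·b - 4·a - 8·b], [2·b^2, 4·a·b - 5]].
At the point, J = [[5.0000, 5.0000], [2.0000, -7.0000]] (det J = -45.0000).
Solving J·Δ = −F gives Δ = (-0.4111, 0.3111).
Then the next iterate is (a, b)₁ = (0.0889, -0.6889).
Re-evaluating at (0.0889, -0.6889): F = (0.388830, 0.528881), so ‖F‖₂ = 0.6564.

0.6564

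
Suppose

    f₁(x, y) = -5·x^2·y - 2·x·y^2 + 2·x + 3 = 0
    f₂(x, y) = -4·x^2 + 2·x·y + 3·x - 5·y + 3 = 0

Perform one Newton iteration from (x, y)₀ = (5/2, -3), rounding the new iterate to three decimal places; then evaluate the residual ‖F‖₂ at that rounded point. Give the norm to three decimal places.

At (5/2, -3): F = (56.750, -14.500).
Jacobian J = [[-10·x·y - 2·y^2 + 2, -5·x^2 - 4·x·y], [-8·x + 2·y + 3, 2·x - 5]].
At the point, J = [[59.000, -1.250], [-23.000, 0.000]] (det J = -28.750).
Solving J·Δ = −F gives Δ = (-0.630, 15.643).
Then the next iterate is (x, y)₁ = (1.870, 12.643).
Re-evaluating at (1.870, 12.643): F = (-812.13851, -21.30778), so ‖F‖₂ = 812.418.

812.418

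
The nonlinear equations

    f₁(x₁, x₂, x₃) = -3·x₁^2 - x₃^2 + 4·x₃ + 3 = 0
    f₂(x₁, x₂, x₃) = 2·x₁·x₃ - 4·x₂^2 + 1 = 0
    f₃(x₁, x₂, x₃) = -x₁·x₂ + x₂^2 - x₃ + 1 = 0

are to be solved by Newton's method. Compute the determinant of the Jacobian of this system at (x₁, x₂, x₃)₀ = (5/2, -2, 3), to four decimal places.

J = [[-6·x₁, 0, -2·x₃ + 4], [2·x₃, -8·x₂, 2·x₁], [-x₂, -x₁ + 2·x₂, -1]].
At the point, J = [[-15.0000, 0.0000, -2.0000], [6.0000, 16.0000, 5.0000], [2.0000, -6.5000, -1.0000]].
det J = -105.5000.

-105.5000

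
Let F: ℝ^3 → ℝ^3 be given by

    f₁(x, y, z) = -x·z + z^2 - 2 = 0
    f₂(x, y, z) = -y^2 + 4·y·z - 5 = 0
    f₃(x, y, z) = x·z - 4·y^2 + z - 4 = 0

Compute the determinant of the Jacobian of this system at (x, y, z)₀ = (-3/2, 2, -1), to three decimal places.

136.000

J = [[-z, 0, -x + 2·z], [0, -2·y + 4·z, 4·y], [z, -8·y, x + 1]].
At the point, J = [[1.000, 0.000, -0.500], [0.000, -8.000, 8.000], [-1.000, -16.000, -0.500]].
det J = 136.000.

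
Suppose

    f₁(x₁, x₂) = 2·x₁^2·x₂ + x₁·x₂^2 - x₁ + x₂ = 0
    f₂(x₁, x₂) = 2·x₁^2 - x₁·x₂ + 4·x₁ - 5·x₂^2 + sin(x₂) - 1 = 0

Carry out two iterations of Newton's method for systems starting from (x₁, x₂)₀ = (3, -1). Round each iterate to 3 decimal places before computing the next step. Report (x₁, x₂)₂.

(0.698, -0.607)

At (3, -1): F = (-19.000, 26.15853).
Jacobian J = [[4·x₁·x₂ + x₂^2 - 1, 2·x₁^2 + 2·x₁·x₂ + 1], [4·x₁ - x₂ + 4, -x₁ - 10·x₂ + cos(x₂)]].
At the point, J = [[-12.000, 13.000], [17.000, 7.54030]] (det J = -311.48363).
Solving J·Δ = −F gives Δ = (-1.552, 0.029).
Then the next iterate is (x₁, x₂)₁ = (1.448, -0.971).
Round to (1.448, -0.971) and repeat: F = (-5.12557, 4.85176), J = [[-5.68119, 2.38139], [10.763, 8.82647]].
Δ = (-0.750, 0.364), so (x₁, x₂)₂ = (0.698, -0.607).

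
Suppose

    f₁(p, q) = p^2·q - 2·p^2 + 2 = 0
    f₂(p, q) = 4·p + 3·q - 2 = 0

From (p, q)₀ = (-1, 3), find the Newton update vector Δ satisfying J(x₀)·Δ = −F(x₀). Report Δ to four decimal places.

(0.6000, -1.8000)

At (-1, 3): F = (3.0000, 3.0000).
Jacobian J = [[2·p·q - 4·p, p^2], [4, 3]].
At the point, J = [[-2.0000, 1.0000], [4.0000, 3.0000]] (det J = -10.0000).
Solving J·Δ = −F gives Δ = (0.6000, -1.8000).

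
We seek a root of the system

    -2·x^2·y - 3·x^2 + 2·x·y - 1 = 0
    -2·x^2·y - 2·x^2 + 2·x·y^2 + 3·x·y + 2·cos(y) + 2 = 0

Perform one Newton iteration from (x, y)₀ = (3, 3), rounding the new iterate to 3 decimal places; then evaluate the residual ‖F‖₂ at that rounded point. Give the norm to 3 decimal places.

At (3, 3): F = (-64.000, 9.02002).
Jacobian J = [[-4·x·y - 6·x + 2·y, -2·x^2 + 2·x], [-4·x·y - 4·x + 2·y^2 + 3·y, -2·x^2 + 4·x·y + 3·x - 2·sin(y)]].
At the point, J = [[-48.000, -12.000], [-21.000, 26.71776]] (det J = -1534.45248).
Solving J·Δ = −F gives Δ = (-1.044, -1.158).
Then the next iterate is (x, y)₁ = (1.956, 1.842).
Re-evaluating at (1.956, 1.842): F = (-19.36665, 3.79973), so ‖F‖₂ = 19.736.

19.736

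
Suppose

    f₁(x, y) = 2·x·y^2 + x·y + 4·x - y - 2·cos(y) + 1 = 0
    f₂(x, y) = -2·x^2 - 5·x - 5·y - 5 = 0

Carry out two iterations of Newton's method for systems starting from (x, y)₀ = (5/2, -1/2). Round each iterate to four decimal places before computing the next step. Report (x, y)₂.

(0.0496, -0.9591)

At (5/2, -1/2): F = (9.744835, -27.5000).
Jacobian J = [[2·y^2 + y + 4, 4·x·y + x + 2·sin(y) - 1], [-4·x - 5, -5]].
At the point, J = [[4.0000, -4.458851], [-15.0000, -5.0000]] (det J = -86.882766).
Solving J·Δ = −F gives Δ = (-1.9721, 0.4163).
Then the next iterate is (x, y)₁ = (0.5279, -0.0837).
Round to (0.5279, -0.0837) and repeat: F = (1.165513, -7.778357), J = [[3.930311, -0.816046], [-7.1116, -5.0000]].
Δ = (-0.4783, -0.8754), so (x, y)₂ = (0.0496, -0.9591).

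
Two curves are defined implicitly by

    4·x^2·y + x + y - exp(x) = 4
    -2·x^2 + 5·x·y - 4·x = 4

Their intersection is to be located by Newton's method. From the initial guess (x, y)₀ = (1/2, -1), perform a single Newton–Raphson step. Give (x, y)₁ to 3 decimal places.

At (1/2, -1): F = (-7.14872, -9.000).
Jacobian J = [[8·x·y - exp(x) + 1, 4·x^2 + 1], [-4·x + 5·y - 4, 5·x]].
At the point, J = [[-4.64872, 2.000], [-11.000, 2.500]] (det J = 10.37820).
Solving J·Δ = −F gives Δ = (-0.012, 3.546).
Then the next iterate is (x, y)₁ = (0.488, 2.546).

(0.488, 2.546)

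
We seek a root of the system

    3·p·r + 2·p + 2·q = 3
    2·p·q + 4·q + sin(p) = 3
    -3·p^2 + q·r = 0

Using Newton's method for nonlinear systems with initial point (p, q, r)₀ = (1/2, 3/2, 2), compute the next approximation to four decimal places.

At (1/2, 3/2, 2): F = (4.0000, 4.979426, 2.2500).
Jacobian J = [[3·r + 2, 2, 3·p], [2·q + cos(p), 2·p + 4, 0], [-6·p, r, q]].
At the point, J = [[8.0000, 2.0000, 1.5000], [3.877583, 5.0000, 0.0000], [-3.0000, 2.0000, 1.5000]] (det J = 82.5000).
Solving J·Δ = −F gives Δ = (-0.1591, -0.8725, -0.6548).
Then the next iterate is (p, q, r)₁ = (0.3409, 0.6275, 1.3452).

(0.3409, 0.6275, 1.3452)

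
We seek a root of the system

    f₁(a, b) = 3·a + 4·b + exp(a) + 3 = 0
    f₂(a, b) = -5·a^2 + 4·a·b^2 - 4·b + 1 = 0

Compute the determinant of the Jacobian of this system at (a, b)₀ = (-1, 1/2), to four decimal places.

-70.9430

J = [[exp(a) + 3, 4], [-10·a + 4·b^2, 8·a·b - 4]].
At the point, J = [[3.367879, 4.0000], [11.0000, -8.0000]].
det J = -70.9430.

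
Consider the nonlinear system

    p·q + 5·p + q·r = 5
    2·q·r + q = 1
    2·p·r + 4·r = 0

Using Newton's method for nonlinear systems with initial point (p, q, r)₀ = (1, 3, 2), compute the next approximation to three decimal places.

(0.786, 2.429, 0.143)

At (1, 3, 2): F = (9.000, 14.000, 12.000).
Jacobian J = [[q + 5, p + r, q], [0, 2·r + 1, 2·q], [2·r, 0, 2·p + 4]].
At the point, J = [[8.000, 3.000, 3.000], [0.000, 5.000, 6.000], [4.000, 0.000, 6.000]] (det J = 252.000).
Solving J·Δ = −F gives Δ = (-0.214, -0.571, -1.857).
Then the next iterate is (p, q, r)₁ = (0.786, 2.429, 0.143).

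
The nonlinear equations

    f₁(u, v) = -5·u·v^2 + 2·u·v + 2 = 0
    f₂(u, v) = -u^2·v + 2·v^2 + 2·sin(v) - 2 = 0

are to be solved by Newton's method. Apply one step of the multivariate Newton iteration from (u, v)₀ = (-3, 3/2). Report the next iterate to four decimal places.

At (-3, 3/2): F = (26.7500, -9.005010).
Jacobian J = [[-5·v^2 + 2·v, -10·u·v + 2·u], [-2·u·v, -u^2 + 4·v + 2·cos(v)]].
At the point, J = [[-8.2500, 39.0000], [9.0000, -2.858526]] (det J = -327.417164).
Solving J·Δ = −F gives Δ = (0.8391, -0.5084).
Then the next iterate is (u, v)₁ = (-2.1609, 0.9916).

(-2.1609, 0.9916)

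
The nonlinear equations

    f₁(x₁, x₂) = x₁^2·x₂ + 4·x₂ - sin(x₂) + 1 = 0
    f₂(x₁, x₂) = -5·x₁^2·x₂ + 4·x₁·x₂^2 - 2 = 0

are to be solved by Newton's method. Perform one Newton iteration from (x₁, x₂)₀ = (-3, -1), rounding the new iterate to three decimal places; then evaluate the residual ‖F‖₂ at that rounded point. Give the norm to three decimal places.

8.298

At (-3, -1): F = (-11.15853, 31.000).
Jacobian J = [[2·x₁·x₂, x₁^2 - cos(x₂) + 4], [-10·x₁·x₂ + 4·x₂^2, -5·x₁^2 + 8·x₁·x₂]].
At the point, J = [[6.000, 12.45970], [-26.000, -21.000]] (det J = 197.95214).
Solving J·Δ = −F gives Δ = (0.767, 0.526).
Then the next iterate is (x₁, x₂)₁ = (-2.233, -0.474).
Re-evaluating at (-2.233, -0.474): F = (-2.80305, 7.81070), so ‖F‖₂ = 8.298.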